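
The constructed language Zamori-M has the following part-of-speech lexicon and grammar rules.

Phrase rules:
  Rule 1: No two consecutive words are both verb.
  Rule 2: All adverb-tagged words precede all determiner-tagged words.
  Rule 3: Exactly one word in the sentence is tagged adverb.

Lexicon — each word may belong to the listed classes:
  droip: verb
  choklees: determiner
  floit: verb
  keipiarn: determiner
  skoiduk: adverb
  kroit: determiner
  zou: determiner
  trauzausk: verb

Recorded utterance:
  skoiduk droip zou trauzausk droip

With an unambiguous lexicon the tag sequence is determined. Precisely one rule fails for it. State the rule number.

1

Fixed tagging: adverb verb determiner verb verb.
Checking each rule: R1 fails, R2 ok, R3 ok.
Only rule 1 fails.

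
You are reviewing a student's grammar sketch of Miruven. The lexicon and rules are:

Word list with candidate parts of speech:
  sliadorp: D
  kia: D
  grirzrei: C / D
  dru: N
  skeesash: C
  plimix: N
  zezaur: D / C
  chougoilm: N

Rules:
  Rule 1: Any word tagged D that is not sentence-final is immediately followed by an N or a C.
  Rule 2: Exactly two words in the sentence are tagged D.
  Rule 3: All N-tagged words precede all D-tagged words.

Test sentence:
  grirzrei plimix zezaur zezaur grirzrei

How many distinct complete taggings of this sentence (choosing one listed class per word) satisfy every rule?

Candidates per position — 1:grirzrei {C,D}; 2:plimix {N}; 3:zezaur {D,C}; 4:zezaur {D,C}; 5:grirzrei {C,D}.
There are 16 candidate sequences in total.
The sequences that satisfy every rule: C N D C D.
Count = 1.

1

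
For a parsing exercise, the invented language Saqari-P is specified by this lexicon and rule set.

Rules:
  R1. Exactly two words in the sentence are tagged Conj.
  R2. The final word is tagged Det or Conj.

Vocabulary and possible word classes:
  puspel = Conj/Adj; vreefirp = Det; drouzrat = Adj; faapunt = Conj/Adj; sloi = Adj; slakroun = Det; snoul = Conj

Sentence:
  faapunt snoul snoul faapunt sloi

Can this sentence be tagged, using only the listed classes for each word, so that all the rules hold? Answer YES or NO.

NO

Candidates per position — 1:faapunt {Conj,Adj}; 2:snoul {Conj}; 3:snoul {Conj}; 4:faapunt {Conj,Adj}; 5:sloi {Adj}.
Rule 2 cannot be satisfied by any choice of tags from the lexicon.
So there is no consistent tagging.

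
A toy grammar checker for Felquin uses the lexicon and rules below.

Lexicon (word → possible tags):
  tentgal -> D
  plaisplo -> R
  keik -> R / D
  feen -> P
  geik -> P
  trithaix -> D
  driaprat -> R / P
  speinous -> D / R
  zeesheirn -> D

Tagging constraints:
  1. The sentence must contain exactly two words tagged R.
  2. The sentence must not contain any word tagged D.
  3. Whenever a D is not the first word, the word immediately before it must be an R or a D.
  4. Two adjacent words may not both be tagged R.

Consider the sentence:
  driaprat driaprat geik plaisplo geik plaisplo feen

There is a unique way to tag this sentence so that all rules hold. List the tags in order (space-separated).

P P P R P R P

Candidates per position — 1:driaprat {R,P}; 2:driaprat {R,P}; 3:geik {P}; 4:plaisplo {R}; 5:geik {P}; 6:plaisplo {R}; 7:feen {P}.
Position 1: R is ruled out by rule 1; that leaves P.
Position 2: R is ruled out by rule 1; that leaves P.
So the tagging must be: P P P R P R P.
Rule-by-rule: rule 1 ✓; rule 2 ✓; rule 3 ✓; rule 4 ✓.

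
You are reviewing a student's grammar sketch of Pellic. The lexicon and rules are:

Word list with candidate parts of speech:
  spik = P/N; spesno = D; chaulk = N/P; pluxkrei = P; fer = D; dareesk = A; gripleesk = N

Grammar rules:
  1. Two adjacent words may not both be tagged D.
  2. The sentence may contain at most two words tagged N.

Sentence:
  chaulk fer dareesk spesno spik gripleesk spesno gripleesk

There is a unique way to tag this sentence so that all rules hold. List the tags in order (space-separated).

Candidates per position — 1:chaulk {N,P}; 2:fer {D}; 3:dareesk {A}; 4:spesno {D}; 5:spik {P,N}; 6:gripleesk {N}; 7:spesno {D}; 8:gripleesk {N}.
At position 1, choosing N makes rule 2 impossible to satisfy; hence P.
At position 5, choosing N makes rule 2 impossible to satisfy; hence P.
So the tagging must be: P D A D P N D N.
Checking: rule 1 ✓; rule 2 ✓.

P D A D P N D N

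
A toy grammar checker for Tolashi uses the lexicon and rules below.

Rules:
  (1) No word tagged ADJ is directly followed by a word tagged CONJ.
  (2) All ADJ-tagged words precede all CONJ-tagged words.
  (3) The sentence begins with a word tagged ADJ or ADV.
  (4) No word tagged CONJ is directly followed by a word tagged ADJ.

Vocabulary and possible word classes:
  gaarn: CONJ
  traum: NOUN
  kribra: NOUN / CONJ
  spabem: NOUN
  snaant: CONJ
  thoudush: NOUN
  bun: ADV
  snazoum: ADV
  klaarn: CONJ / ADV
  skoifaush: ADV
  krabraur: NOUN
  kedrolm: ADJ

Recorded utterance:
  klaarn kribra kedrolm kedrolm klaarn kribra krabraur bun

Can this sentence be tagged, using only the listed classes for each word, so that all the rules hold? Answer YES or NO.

Candidates per position — 1:klaarn {CONJ,ADV}; 2:kribra {NOUN,CONJ}; 3:kedrolm {ADJ}; 4:kedrolm {ADJ}; 5:klaarn {CONJ,ADV}; 6:kribra {NOUN,CONJ}; 7:krabraur {NOUN}; 8:bun {ADV}.
One satisfying assignment: ADV NOUN ADJ ADJ ADV NOUN NOUN ADV.
Checking: rule 1 satisfied; rule 2 satisfied; rule 3 satisfied; rule 4 satisfied.

YES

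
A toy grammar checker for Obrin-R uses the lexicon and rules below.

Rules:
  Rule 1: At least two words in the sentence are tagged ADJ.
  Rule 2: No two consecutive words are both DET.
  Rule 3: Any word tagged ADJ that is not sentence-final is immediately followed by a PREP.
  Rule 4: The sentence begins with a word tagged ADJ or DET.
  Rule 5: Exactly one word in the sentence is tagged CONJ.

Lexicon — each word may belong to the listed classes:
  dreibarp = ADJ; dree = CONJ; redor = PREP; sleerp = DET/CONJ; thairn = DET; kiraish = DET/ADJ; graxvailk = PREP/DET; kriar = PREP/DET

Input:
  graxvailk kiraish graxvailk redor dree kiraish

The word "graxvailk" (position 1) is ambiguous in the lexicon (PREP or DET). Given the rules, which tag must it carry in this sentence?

Candidates per position — 1:graxvailk {PREP,DET}; 2:kiraish {DET,ADJ}; 3:graxvailk {PREP,DET}; 4:redor {PREP}; 5:dree {CONJ}; 6:kiraish {DET,ADJ}.
Position 1: PREP is ruled out by rule 4; that leaves DET.
Position 2: DET is ruled out by rule 1; that leaves ADJ.
Position 3: DET is ruled out by rule 3; that leaves PREP.
Position 6: DET is ruled out by rule 1; that leaves ADJ.
The only consistent sequence is: DET ADJ PREP PREP CONJ ADJ.
Verifying each rule — rule 1 holds; rule 2 holds; rule 3 holds; rule 4 holds; rule 5 holds.

DET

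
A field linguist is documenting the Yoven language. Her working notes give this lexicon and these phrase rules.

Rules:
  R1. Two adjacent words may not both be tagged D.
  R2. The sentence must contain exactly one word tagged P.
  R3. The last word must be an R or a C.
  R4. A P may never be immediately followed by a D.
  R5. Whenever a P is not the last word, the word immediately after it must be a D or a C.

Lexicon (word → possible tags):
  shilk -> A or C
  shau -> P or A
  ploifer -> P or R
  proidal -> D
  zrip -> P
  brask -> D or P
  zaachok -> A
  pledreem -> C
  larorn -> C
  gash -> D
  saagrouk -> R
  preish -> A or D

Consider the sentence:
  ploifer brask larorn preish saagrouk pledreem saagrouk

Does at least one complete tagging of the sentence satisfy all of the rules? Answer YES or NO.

YES

Candidates per position — 1:ploifer {P,R}; 2:brask {D,P}; 3:larorn {C}; 4:preish {A,D}; 5:saagrouk {R}; 6:pledreem {C}; 7:saagrouk {R}.
One satisfying assignment: R P C A R C R.
Check: rule 1 holds; rule 2 holds; rule 3 holds; rule 4 holds; rule 5 holds.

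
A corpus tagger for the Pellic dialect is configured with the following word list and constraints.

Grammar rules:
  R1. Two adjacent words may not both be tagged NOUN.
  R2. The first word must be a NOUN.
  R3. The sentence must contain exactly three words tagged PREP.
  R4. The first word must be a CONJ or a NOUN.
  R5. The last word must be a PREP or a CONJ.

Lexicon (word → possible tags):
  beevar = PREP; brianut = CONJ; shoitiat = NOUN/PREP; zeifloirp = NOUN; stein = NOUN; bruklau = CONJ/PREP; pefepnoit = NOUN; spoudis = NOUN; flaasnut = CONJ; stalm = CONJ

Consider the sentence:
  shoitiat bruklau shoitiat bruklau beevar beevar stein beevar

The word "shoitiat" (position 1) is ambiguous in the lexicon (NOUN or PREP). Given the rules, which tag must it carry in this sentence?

Candidates per position — 1:shoitiat {NOUN,PREP}; 2:bruklau {CONJ,PREP}; 3:shoitiat {NOUN,PREP}; 4:bruklau {CONJ,PREP}; 5:beevar {PREP}; 6:beevar {PREP}; 7:stein {NOUN}; 8:beevar {PREP}.
Position 1: PREP is ruled out by rule 2; that leaves NOUN.
Position 2: PREP is ruled out by rule 3; that leaves CONJ.
Position 3: PREP is ruled out by rule 3; that leaves NOUN.
Position 4: PREP is ruled out by rule 3; that leaves CONJ.
That leaves exactly one tagging: NOUN CONJ NOUN CONJ PREP PREP NOUN PREP.
Verifying each rule — rule 1 holds; rule 2 holds; rule 3 holds; rule 4 holds; rule 5 holds.

NOUN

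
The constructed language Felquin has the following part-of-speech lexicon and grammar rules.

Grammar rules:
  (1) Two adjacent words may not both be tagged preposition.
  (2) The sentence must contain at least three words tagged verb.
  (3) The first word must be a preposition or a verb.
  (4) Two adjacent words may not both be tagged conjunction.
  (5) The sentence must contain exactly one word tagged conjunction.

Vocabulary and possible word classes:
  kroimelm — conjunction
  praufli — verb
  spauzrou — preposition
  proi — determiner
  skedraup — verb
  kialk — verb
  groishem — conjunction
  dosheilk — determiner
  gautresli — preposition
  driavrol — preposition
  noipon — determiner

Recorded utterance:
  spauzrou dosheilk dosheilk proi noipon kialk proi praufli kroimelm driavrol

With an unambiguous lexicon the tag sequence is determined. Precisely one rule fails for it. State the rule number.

Fixed tagging: preposition determiner determiner determiner determiner verb determiner verb conjunction preposition.
Checking each rule: R1 ✓, R2 ✗, R3 ✓, R4 ✓, R5 ✓.
Only rule 2 fails.

2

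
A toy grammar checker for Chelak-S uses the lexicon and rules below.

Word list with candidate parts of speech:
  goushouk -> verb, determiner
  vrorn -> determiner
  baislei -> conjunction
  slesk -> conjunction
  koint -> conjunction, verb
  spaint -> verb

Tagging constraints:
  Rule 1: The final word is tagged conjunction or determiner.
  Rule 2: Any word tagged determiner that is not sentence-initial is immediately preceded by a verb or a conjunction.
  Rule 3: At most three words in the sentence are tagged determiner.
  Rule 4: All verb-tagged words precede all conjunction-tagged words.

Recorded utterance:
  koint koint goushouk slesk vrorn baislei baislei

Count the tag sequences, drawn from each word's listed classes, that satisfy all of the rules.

Candidates per position — 1:koint {conjunction,verb}; 2:koint {conjunction,verb}; 3:goushouk {verb,determiner}; 4:slesk {conjunction}; 5:vrorn {determiner}; 6:baislei {conjunction}; 7:baislei {conjunction}.
There are 8 candidate sequences in total.
The sequences that satisfy every rule: conjunction conjunction determiner conjunction determiner conjunction conjunction; verb conjunction determiner conjunction determiner conjunction conjunction; verb verb verb conjunction determiner conjunction conjunction; verb verb determiner conjunction determiner conjunction conjunction.
Count = 4.

4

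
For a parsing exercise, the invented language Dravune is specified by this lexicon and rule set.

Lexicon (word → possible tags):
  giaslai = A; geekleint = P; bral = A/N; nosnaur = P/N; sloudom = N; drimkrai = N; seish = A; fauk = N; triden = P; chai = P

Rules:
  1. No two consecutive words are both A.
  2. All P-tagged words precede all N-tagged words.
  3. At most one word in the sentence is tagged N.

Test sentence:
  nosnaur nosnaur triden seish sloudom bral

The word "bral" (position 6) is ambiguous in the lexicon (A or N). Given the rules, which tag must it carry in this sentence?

Candidates per position — 1:nosnaur {P,N}; 2:nosnaur {P,N}; 3:triden {P}; 4:seish {A}; 5:sloudom {N}; 6:bral {A,N}.
Position 1: tagging it N would leave rule 2 unsatisfiable, so it must be P.
Position 2: tagging it N would leave rule 2 unsatisfiable, so it must be P.
Position 6: tagging it N would leave rule 3 unsatisfiable, so it must be A.
The only consistent sequence is: P P P A N A.
Check: rule 1 ✓; rule 2 ✓; rule 3 ✓.

A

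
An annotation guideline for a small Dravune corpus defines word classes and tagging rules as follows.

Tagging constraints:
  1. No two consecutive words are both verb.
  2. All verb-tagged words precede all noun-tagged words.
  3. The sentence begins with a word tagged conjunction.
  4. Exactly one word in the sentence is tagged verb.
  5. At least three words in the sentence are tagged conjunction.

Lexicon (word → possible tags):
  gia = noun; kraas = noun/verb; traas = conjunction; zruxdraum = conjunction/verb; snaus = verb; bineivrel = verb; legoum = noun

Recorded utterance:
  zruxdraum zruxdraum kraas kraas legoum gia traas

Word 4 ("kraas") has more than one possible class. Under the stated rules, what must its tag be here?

noun

Candidates per position — 1:zruxdraum {conjunction,verb}; 2:zruxdraum {conjunction,verb}; 3:kraas {noun,verb}; 4:kraas {noun,verb}; 5:legoum {noun}; 6:gia {noun}; 7:traas {conjunction}.
Position 1: verb is ruled out by rule 3; that leaves conjunction.
Position 2: verb is ruled out by rule 5; that leaves conjunction.
Position 4: the remaining choice is settled jointly with positions 3 — only noun at position 4 is part of a tagging that satisfies every rule.
The only consistent sequence is: conjunction conjunction verb noun noun noun conjunction.
Checking: rule 1 ok; rule 2 ok; rule 3 ok; rule 4 ok; rule 5 ok.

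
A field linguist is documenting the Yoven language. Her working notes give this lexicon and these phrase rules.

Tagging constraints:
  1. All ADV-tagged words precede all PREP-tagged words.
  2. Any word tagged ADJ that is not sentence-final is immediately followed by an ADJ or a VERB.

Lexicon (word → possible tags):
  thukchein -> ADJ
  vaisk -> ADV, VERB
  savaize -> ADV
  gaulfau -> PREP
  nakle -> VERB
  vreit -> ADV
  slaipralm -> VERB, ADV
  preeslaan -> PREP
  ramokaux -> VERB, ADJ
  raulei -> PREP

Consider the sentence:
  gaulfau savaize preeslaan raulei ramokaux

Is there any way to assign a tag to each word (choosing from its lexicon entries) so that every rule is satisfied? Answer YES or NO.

NO

Candidates per position — 1:gaulfau {PREP}; 2:savaize {ADV}; 3:preeslaan {PREP}; 4:raulei {PREP}; 5:ramokaux {VERB,ADJ}.
Rule 1 cannot be satisfied by any choice of tags from the lexicon.
So there is no consistent tagging.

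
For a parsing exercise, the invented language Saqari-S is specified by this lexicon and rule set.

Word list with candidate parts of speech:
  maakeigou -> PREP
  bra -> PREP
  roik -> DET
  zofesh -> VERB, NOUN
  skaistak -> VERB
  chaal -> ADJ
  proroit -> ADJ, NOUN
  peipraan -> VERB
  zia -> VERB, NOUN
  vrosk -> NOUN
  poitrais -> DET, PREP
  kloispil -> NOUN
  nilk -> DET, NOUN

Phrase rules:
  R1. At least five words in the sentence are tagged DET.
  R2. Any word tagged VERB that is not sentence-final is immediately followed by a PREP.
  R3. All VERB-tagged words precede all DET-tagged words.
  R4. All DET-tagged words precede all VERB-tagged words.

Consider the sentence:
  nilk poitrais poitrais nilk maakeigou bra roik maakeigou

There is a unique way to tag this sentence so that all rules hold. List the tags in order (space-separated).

DET DET DET DET PREP PREP DET PREP

Candidates per position — 1:nilk {DET,NOUN}; 2:poitrais {DET,PREP}; 3:poitrais {DET,PREP}; 4:nilk {DET,NOUN}; 5:maakeigou {PREP}; 6:bra {PREP}; 7:roik {DET}; 8:maakeigou {PREP}.
At position 1, choosing NOUN makes rule 1 impossible to satisfy; hence DET.
At position 2, choosing PREP makes rule 1 impossible to satisfy; hence DET.
At position 3, choosing PREP makes rule 1 impossible to satisfy; hence DET.
At position 4, choosing NOUN makes rule 1 impossible to satisfy; hence DET.
That leaves exactly one tagging: DET DET DET DET PREP PREP DET PREP.
Checking: rule 1 ✓; rule 2 ✓; rule 3 ✓; rule 4 ✓.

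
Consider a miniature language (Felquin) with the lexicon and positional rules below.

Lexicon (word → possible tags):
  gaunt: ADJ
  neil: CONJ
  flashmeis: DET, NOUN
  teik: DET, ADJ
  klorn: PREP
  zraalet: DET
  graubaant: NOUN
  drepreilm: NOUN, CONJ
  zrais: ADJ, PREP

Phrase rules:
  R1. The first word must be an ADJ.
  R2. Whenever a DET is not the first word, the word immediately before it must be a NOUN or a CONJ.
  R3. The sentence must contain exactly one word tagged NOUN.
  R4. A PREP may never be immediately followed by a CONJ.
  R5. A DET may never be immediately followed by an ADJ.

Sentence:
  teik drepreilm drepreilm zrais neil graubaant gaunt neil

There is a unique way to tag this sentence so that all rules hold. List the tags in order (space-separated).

Candidates per position — 1:teik {DET,ADJ}; 2:drepreilm {NOUN,CONJ}; 3:drepreilm {NOUN,CONJ}; 4:zrais {ADJ,PREP}; 5:neil {CONJ}; 6:graubaant {NOUN}; 7:gaunt {ADJ}; 8:neil {CONJ}.
At position 1, choosing DET makes rule 1 impossible to satisfy; hence ADJ.
At position 2, choosing NOUN makes rule 3 impossible to satisfy; hence CONJ.
At position 3, choosing NOUN makes rule 3 impossible to satisfy; hence CONJ.
At position 4, choosing PREP makes rule 4 impossible to satisfy; hence ADJ.
The unique satisfying tagging is: ADJ CONJ CONJ ADJ CONJ NOUN ADJ CONJ.
Verifying each rule — rule 1 satisfied; rule 2 satisfied; rule 3 satisfied; rule 4 satisfied; rule 5 satisfied.

ADJ CONJ CONJ ADJ CONJ NOUN ADJ CONJ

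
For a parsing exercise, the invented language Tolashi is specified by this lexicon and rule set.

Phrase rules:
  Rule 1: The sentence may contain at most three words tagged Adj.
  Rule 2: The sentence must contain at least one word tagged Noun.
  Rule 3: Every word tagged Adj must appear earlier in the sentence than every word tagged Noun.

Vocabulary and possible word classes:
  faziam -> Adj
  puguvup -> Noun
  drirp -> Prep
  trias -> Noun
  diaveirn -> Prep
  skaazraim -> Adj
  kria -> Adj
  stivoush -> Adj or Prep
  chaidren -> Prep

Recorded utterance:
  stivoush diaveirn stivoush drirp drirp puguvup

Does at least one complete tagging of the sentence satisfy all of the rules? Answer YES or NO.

YES

Candidates per position — 1:stivoush {Adj,Prep}; 2:diaveirn {Prep}; 3:stivoush {Adj,Prep}; 4:drirp {Prep}; 5:drirp {Prep}; 6:puguvup {Noun}.
One satisfying assignment: Prep Prep Adj Prep Prep Noun.
Checking: rule 1 satisfied; rule 2 satisfied; rule 3 satisfied.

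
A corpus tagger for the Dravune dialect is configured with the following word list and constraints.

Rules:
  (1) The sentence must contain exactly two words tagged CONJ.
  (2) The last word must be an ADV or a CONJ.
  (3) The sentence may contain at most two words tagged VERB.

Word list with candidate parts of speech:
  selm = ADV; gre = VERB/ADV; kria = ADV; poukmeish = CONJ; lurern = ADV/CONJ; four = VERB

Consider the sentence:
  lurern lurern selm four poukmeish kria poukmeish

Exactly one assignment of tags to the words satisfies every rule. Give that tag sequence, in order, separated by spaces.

ADV ADV ADV VERB CONJ ADV CONJ

Candidates per position — 1:lurern {ADV,CONJ}; 2:lurern {ADV,CONJ}; 3:selm {ADV}; 4:four {VERB}; 5:poukmeish {CONJ}; 6:kria {ADV}; 7:poukmeish {CONJ}.
At position 1, choosing CONJ makes rule 1 impossible to satisfy; hence ADV.
At position 2, choosing CONJ makes rule 1 impossible to satisfy; hence ADV.
The unique satisfying tagging is: ADV ADV ADV VERB CONJ ADV CONJ.
Rule-by-rule: rule 1 ✓; rule 2 ✓; rule 3 ✓.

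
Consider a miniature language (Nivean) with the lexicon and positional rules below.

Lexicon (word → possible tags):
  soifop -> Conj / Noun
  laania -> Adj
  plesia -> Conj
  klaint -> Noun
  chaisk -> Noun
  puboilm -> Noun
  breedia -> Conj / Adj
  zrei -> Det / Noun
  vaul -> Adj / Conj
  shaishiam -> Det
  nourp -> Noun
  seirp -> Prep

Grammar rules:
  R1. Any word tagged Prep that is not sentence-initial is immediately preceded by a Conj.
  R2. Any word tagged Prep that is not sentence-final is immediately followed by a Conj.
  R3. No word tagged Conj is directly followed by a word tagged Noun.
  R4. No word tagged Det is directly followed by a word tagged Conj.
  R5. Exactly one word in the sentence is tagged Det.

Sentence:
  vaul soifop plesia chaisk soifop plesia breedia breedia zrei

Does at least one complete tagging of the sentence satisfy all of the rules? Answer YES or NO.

NO

Candidates per position — 1:vaul {Adj,Conj}; 2:soifop {Conj,Noun}; 3:plesia {Conj}; 4:chaisk {Noun}; 5:soifop {Conj,Noun}; 6:plesia {Conj}; 7:breedia {Conj,Adj}; 8:breedia {Conj,Adj}; 9:zrei {Det,Noun}.
Rule 3 cannot be satisfied by any choice of tags from the lexicon.
So there is no consistent tagging.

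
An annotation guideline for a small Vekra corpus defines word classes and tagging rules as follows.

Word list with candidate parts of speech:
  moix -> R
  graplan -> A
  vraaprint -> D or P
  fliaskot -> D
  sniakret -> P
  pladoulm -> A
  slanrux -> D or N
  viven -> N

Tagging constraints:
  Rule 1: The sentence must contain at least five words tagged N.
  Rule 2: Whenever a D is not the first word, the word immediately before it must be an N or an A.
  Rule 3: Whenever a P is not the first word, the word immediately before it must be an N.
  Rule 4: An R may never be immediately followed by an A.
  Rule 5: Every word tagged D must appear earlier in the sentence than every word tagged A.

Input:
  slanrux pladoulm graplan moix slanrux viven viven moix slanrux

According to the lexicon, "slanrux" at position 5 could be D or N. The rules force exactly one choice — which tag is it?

Candidates per position — 1:slanrux {D,N}; 2:pladoulm {A}; 3:graplan {A}; 4:moix {R}; 5:slanrux {D,N}; 6:viven {N}; 7:viven {N}; 8:moix {R}; 9:slanrux {D,N}.
Word 1 cannot be D — rule 1 would then fail for every completion. It is N.
Word 5 cannot be D — rule 1 would then fail for every completion. It is N.
Word 9 cannot be D — rule 1 would then fail for every completion. It is N.
The only consistent sequence is: N A A R N N N R N.
Check: rule 1 ✓; rule 2 ✓; rule 3 ✓; rule 4 ✓; rule 5 ✓.

N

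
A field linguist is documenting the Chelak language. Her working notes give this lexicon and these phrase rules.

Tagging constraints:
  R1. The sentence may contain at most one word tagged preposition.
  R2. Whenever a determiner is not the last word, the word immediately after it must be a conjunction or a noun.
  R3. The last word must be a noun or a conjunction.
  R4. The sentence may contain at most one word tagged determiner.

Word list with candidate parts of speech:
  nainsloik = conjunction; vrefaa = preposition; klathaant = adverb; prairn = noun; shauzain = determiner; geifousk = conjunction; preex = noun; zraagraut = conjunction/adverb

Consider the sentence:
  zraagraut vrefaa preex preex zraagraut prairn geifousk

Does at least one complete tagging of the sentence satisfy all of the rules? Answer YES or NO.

Candidates per position — 1:zraagraut {conjunction,adverb}; 2:vrefaa {preposition}; 3:preex {noun}; 4:preex {noun}; 5:zraagraut {conjunction,adverb}; 6:prairn {noun}; 7:geifousk {conjunction}.
One satisfying assignment: adverb preposition noun noun adverb noun conjunction.
Verifying each rule — rule 1 ok; rule 2 ok; rule 3 ok; rule 4 ok.

YES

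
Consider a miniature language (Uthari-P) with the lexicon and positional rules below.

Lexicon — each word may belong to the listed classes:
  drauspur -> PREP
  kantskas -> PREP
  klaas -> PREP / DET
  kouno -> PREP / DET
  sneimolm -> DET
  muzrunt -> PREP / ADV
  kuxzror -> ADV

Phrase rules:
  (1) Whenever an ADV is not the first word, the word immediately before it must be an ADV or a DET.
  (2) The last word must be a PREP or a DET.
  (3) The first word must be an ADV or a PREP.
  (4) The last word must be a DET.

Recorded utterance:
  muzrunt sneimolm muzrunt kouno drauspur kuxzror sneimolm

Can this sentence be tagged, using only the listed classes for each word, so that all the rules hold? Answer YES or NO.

Candidates per position — 1:muzrunt {PREP,ADV}; 2:sneimolm {DET}; 3:muzrunt {PREP,ADV}; 4:kouno {PREP,DET}; 5:drauspur {PREP}; 6:kuxzror {ADV}; 7:sneimolm {DET}.
Rule 1 cannot be satisfied by any choice of tags from the lexicon.
So there is no consistent tagging.

NO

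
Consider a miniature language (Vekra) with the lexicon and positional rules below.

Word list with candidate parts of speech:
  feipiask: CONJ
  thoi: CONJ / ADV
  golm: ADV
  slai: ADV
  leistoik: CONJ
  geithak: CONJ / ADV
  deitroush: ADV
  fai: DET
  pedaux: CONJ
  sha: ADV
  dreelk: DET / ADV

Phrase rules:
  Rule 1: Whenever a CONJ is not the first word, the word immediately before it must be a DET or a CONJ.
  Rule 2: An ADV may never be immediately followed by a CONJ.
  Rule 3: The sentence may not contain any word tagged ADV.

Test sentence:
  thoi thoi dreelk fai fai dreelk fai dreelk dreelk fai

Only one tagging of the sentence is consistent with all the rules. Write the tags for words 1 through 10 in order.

Candidates per position — 1:thoi {CONJ,ADV}; 2:thoi {CONJ,ADV}; 3:dreelk {DET,ADV}; 4:fai {DET}; 5:fai {DET}; 6:dreelk {DET,ADV}; 7:fai {DET}; 8:dreelk {DET,ADV}; 9:dreelk {DET,ADV}; 10:fai {DET}.
Word 1 cannot be ADV — rule 3 would then fail for every completion. It is CONJ.
Word 2 cannot be ADV — rule 3 would then fail for every completion. It is CONJ.
Word 3 cannot be ADV — rule 3 would then fail for every completion. It is DET.
Word 6 cannot be ADV — rule 3 would then fail for every completion. It is DET.
Word 8 cannot be ADV — rule 3 would then fail for every completion. It is DET.
Word 9 cannot be ADV — rule 3 would then fail for every completion. It is DET.
The unique satisfying tagging is: CONJ CONJ DET DET DET DET DET DET DET DET.
Checking: rule 1 holds; rule 2 holds; rule 3 holds.

CONJ CONJ DET DET DET DET DET DET DET DET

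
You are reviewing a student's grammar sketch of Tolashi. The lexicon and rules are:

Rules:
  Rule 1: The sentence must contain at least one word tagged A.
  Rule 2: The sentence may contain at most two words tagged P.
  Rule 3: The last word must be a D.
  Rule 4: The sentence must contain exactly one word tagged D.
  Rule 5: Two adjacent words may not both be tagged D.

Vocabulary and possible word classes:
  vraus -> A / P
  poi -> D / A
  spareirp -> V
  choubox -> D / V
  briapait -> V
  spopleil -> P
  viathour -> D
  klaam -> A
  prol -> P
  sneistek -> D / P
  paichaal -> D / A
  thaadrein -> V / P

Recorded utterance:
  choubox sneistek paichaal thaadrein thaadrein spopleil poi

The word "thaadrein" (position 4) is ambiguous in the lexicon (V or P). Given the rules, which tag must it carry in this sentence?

Candidates per position — 1:choubox {D,V}; 2:sneistek {D,P}; 3:paichaal {D,A}; 4:thaadrein {V,P}; 5:thaadrein {V,P}; 6:spopleil {P}; 7:poi {D,A}.
At position 7, choosing A makes rule 3 impossible to satisfy; hence D.
At position 1, choosing D makes rule 4 impossible to satisfy; hence V.
At position 2, choosing D makes rule 4 impossible to satisfy; hence P.
At position 3, choosing D makes rule 1 impossible to satisfy; hence A.
At position 4, choosing P makes rule 2 impossible to satisfy; hence V.
At position 5, choosing P makes rule 2 impossible to satisfy; hence V.
That leaves exactly one tagging: V P A V V P D.
Rule-by-rule: rule 1 ok; rule 2 ok; rule 3 ok; rule 4 ok; rule 5 ok.

V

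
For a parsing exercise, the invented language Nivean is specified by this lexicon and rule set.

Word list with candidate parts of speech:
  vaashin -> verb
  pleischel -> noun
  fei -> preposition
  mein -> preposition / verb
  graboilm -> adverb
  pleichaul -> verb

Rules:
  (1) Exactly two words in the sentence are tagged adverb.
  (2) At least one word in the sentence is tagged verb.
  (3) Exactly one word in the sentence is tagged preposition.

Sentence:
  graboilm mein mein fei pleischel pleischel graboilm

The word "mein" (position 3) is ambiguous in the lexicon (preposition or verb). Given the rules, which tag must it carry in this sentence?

verb

Candidates per position — 1:graboilm {adverb}; 2:mein {preposition,verb}; 3:mein {preposition,verb}; 4:fei {preposition}; 5:pleischel {noun}; 6:pleischel {noun}; 7:graboilm {adverb}.
Word 2 cannot be preposition — rule 3 would then fail for every completion. It is verb.
Word 3 cannot be preposition — rule 3 would then fail for every completion. It is verb.
The unique satisfying tagging is: adverb verb verb preposition noun noun adverb.
Verifying each rule — rule 1 ok; rule 2 ok; rule 3 ok.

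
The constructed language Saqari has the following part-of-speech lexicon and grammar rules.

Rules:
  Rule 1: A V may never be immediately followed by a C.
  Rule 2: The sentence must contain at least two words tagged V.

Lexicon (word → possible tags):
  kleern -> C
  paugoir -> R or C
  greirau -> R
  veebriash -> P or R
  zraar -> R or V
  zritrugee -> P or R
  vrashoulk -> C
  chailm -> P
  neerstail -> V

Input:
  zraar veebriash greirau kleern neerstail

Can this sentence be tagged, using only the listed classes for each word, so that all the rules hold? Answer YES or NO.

Candidates per position — 1:zraar {R,V}; 2:veebriash {P,R}; 3:greirau {R}; 4:kleern {C}; 5:neerstail {V}.
One satisfying assignment: V P R C V.
Rule-by-rule: rule 1 satisfied; rule 2 satisfied.

YES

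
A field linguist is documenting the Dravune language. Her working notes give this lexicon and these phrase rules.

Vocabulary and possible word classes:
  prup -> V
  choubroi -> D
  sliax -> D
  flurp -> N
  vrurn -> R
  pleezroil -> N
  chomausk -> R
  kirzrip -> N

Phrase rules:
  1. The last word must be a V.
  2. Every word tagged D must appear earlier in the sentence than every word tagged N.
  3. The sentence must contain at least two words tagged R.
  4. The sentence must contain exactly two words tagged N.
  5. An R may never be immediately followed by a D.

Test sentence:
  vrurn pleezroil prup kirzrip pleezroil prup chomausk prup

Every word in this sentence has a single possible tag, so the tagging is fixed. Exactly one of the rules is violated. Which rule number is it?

4

Fixed tagging: R N V N N V R V.
Checking each rule: R1 ✓, R2 ✓, R3 ✓, R4 ✗, R5 ✓.
Only rule 4 fails.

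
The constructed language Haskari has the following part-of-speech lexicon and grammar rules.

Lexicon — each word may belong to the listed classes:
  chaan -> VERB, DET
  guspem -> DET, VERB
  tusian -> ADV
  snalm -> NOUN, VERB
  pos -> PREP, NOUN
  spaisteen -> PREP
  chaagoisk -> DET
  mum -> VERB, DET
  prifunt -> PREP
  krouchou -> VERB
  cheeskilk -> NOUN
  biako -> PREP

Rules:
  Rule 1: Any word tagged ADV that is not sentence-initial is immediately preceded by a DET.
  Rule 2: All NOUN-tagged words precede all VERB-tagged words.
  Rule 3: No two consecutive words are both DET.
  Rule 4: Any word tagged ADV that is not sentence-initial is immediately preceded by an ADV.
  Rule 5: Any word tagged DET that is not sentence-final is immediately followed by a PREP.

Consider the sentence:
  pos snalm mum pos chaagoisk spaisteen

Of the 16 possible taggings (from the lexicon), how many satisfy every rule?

8

Candidates per position — 1:pos {PREP,NOUN}; 2:snalm {NOUN,VERB}; 3:mum {VERB,DET}; 4:pos {PREP,NOUN}; 5:chaagoisk {DET}; 6:spaisteen {PREP}.
There are 16 candidate sequences in total.
Checking each against the rules leaves 8 sequences.
Count = 8.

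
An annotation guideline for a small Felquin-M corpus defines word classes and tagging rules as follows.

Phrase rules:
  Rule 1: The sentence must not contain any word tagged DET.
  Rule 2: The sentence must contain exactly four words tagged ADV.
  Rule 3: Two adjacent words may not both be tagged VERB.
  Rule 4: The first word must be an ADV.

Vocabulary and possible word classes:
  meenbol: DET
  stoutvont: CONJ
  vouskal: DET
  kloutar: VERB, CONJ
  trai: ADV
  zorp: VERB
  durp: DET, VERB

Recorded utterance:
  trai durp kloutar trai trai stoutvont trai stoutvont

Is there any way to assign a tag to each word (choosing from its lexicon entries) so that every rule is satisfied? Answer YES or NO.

YES

Candidates per position — 1:trai {ADV}; 2:durp {DET,VERB}; 3:kloutar {VERB,CONJ}; 4:trai {ADV}; 5:trai {ADV}; 6:stoutvont {CONJ}; 7:trai {ADV}; 8:stoutvont {CONJ}.
One satisfying assignment: ADV VERB CONJ ADV ADV CONJ ADV CONJ.
Checking: rule 1 holds; rule 2 holds; rule 3 holds; rule 4 holds.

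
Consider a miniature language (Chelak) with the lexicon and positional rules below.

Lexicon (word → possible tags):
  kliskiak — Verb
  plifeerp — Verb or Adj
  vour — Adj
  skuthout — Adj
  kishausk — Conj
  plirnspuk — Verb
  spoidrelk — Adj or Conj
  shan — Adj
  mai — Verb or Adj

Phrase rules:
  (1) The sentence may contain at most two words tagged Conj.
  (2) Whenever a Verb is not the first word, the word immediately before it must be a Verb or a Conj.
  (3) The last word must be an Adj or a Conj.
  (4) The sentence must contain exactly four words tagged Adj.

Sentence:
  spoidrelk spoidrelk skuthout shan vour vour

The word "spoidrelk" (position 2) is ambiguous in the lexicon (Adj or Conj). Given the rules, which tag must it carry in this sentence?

Candidates per position — 1:spoidrelk {Adj,Conj}; 2:spoidrelk {Adj,Conj}; 3:skuthout {Adj}; 4:shan {Adj}; 5:vour {Adj}; 6:vour {Adj}.
If word 1 were Adj, no tagging could satisfy rule 4; so word 1 is Conj.
If word 2 were Adj, no tagging could satisfy rule 4; so word 2 is Conj.
The unique satisfying tagging is: Conj Conj Adj Adj Adj Adj.
Check: rule 1 holds; rule 2 holds; rule 3 holds; rule 4 holds.

Conj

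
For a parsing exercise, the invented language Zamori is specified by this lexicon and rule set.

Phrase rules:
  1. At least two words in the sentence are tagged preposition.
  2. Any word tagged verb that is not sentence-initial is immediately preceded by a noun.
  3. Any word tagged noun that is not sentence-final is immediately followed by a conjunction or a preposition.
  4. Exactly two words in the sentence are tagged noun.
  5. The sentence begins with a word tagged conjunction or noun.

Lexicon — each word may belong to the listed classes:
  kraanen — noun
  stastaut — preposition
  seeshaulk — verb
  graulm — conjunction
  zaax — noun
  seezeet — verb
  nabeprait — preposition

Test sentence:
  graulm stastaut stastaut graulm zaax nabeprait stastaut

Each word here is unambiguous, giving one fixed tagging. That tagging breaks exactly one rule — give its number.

Fixed tagging: conjunction preposition preposition conjunction noun preposition preposition.
Applying the rules: R1 holds, R2 holds, R3 holds, R4 violated, R5 holds.
Only rule 4 fails.

4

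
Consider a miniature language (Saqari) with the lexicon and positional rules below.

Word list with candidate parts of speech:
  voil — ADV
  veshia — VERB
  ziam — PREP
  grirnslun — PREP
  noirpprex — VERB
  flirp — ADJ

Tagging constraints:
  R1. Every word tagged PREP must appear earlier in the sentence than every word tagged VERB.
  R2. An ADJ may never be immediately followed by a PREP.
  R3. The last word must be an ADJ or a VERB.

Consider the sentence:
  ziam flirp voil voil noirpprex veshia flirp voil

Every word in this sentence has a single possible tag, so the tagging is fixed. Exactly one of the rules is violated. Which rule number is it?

Fixed tagging: PREP ADJ ADV ADV VERB VERB ADJ ADV.
Checking each rule: R1 ok, R2 ok, R3 fails.
Only rule 3 fails.

3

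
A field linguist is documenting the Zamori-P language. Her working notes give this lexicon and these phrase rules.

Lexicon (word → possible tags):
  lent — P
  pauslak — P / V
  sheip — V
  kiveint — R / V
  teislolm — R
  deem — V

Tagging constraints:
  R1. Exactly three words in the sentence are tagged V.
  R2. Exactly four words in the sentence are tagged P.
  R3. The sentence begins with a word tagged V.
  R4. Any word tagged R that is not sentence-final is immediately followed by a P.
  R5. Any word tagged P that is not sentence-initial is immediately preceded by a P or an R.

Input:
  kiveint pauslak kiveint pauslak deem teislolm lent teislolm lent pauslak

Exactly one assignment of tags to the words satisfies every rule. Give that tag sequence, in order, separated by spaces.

V V R P V R P R P P

Candidates per position — 1:kiveint {R,V}; 2:pauslak {P,V}; 3:kiveint {R,V}; 4:pauslak {P,V}; 5:deem {V}; 6:teislolm {R}; 7:lent {P}; 8:teislolm {R}; 9:lent {P}; 10:pauslak {P,V}.
Position 1: tagging it R would leave rule 3 unsatisfiable, so it must be V.
Position 2: tagging it P would leave rule 5 unsatisfiable, so it must be V.
Position 3: tagging it V would leave rule 1 unsatisfiable, so it must be R.
Position 4: tagging it V would leave rule 1 unsatisfiable, so it must be P.
Position 10: tagging it V would leave rule 1 unsatisfiable, so it must be P.
The unique satisfying tagging is: V V R P V R P R P P.
Check: rule 1 ✓; rule 2 ✓; rule 3 ✓; rule 4 ✓; rule 5 ✓.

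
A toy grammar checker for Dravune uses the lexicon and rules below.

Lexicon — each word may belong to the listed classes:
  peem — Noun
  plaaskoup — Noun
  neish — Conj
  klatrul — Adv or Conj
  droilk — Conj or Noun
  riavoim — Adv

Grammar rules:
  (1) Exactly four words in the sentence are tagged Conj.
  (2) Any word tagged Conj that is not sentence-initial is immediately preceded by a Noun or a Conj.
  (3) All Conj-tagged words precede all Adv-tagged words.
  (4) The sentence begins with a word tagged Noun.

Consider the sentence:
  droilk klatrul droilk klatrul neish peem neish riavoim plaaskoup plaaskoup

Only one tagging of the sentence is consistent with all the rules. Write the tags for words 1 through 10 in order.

Noun Conj Noun Conj Conj Noun Conj Adv Noun Noun

Candidates per position — 1:droilk {Conj,Noun}; 2:klatrul {Adv,Conj}; 3:droilk {Conj,Noun}; 4:klatrul {Adv,Conj}; 5:neish {Conj}; 6:peem {Noun}; 7:neish {Conj}; 8:riavoim {Adv}; 9:plaaskoup {Noun}; 10:plaaskoup {Noun}.
Word 1 cannot be Conj — rule 4 would then fail for every completion. It is Noun.
Word 2 cannot be Adv — rule 3 would then fail for every completion. It is Conj.
Word 4 cannot be Adv — rule 2 would then fail for every completion. It is Conj.
Word 3 cannot be Conj — rule 1 would then fail for every completion. It is Noun.
So the tagging must be: Noun Conj Noun Conj Conj Noun Conj Adv Noun Noun.
Verifying each rule — rule 1 satisfied; rule 2 satisfied; rule 3 satisfied; rule 4 satisfied.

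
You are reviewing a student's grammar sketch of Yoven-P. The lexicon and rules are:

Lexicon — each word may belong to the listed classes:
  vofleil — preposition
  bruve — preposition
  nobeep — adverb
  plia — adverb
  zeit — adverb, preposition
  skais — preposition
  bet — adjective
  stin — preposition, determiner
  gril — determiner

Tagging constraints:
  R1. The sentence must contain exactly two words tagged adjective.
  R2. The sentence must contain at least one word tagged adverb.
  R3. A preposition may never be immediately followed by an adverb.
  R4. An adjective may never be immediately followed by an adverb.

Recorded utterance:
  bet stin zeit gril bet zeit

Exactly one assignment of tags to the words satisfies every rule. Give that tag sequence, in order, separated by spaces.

Candidates per position — 1:bet {adjective}; 2:stin {preposition,determiner}; 3:zeit {adverb,preposition}; 4:gril {determiner}; 5:bet {adjective}; 6:zeit {adverb,preposition}.
If word 6 were adverb, no tagging could satisfy rule 4; so word 6 is preposition.
If word 3 were preposition, no tagging could satisfy rule 2; so word 3 is adverb.
If word 2 were preposition, no tagging could satisfy rule 3; so word 2 is determiner.
That leaves exactly one tagging: adjective determiner adverb determiner adjective preposition.
Verifying each rule — rule 1 holds; rule 2 holds; rule 3 holds; rule 4 holds.

adjective determiner adverb determiner adjective preposition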